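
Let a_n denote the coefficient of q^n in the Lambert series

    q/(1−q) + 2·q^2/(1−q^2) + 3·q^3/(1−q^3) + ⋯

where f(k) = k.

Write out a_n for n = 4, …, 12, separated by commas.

d|4:{1,2,4}  Σf=1+2+4=7
d|5:{1,5}  Σf=1+5=6
d|6:{6,3,2,1}  Σf=6+3+2+1=12
n=7: 1·7 7·1  f→[1+7]=8
d|8:{1,2,4,8}  Σf=1+2+4+8=15
[q^9] f(1)=1,f(3)=3,f(9)=9 ⇒ 13
[q^10] f(1)=1,f(2)=2,f(5)=5,f(10)=10 ⇒ 18
d|11:{1,11}  Σf=1+11=12
n=12: 12·1 6·2 4·3 3·4 2·6 1·12  f→[12+6+4+3+2+1]=28

7, 6, 12, 8, 15, 13, 18, 12, 28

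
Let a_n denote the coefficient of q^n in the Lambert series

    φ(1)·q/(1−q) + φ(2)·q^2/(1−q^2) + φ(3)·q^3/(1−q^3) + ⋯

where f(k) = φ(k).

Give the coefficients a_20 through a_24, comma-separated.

[q^20] φ(1)=1,φ(2)=1,φ(4)=2,φ(5)=4,φ(10)=4,φ(20)=8 ⇒ 20
n=21: 1·21 3·7 7·3 21·1  φ→[1+2+6+12]=21
d|22:{22,11,2,1}  Σφ=10+10+1+1=22
q^23  k|23↦φ(k): 23:22 1:1  a_23=23
q^24  k|24↦φ(k): 24:8 12:4 8:4 6:2 4:2 3:2 2:1 1:1  a_24=24

20, 21, 22, 23, 24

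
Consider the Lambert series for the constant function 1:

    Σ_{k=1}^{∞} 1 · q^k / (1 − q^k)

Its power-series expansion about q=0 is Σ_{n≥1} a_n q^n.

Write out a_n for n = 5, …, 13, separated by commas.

q^5  k|5↦f(k): 1:1 5:1  a_5=2
d|6:{1,2,3,6}  Σf=1+1+1+1=4
d|7:{7,1}  Σf=1+1=2
[q^8] f(1)=1,f(2)=1,f(4)=1,f(8)=1 ⇒ 4
q^9  k|9↦f(k): 9:1 3:1 1:1  a_9=3
d|10:{1,2,5,10}  Σf=1+1+1+1=4
d|11:{11,1}  Σf=1+1=2
d|12:{1,2,3,4,6,12}  Σf=1+1+1+1+1+1=6
n=13: 1·13 13·1  f→[1+1]=2

2, 4, 2, 4, 3, 4, 2, 6, 2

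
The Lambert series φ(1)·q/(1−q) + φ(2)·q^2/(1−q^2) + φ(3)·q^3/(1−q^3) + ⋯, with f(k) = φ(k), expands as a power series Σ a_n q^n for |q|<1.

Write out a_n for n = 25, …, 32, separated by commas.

d|25:{25,5,1}  Σφ=20+4+1=25
n=26: 1·26 2·13 13·2 26·1  φ→[1+1+12+12]=26
d|27:{27,9,3,1}  Σφ=18+6+2+1=27
[q^28] φ(1)=1,φ(2)=1,φ(4)=2,φ(7)=6,φ(14)=6,φ(28)=12 ⇒ 28
n=29: 1·29 29·1  φ→[1+28]=29
q^30  k|30↦φ(k): 30:8 15:8 10:4 6:2 5:4 3:2 2:1 1:1  a_30=30
d|31:{1,31}  Σφ=1+30=31
d|32:{1,2,4,8,16,32}  Σφ=1+1+2+4+8+16=32

25, 26, 27, 28, 29, 30, 31, 32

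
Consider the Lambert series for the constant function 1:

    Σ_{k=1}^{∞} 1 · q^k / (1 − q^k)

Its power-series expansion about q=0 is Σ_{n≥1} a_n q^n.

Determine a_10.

d|10:{1,2,5,10}  Σf=1+1+1+1=4

a_10 = 4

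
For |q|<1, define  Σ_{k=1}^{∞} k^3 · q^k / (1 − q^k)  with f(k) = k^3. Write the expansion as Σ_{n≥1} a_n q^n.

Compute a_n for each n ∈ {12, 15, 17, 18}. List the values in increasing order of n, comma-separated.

2044, 3528, 4914, 6813

q^12  k|12↦f(k): 1:1 2:8 3:27 4:64 6:216 12:1728  a_12=2044
d|15:{15,5,3,1}  Σf=3375+125+27+1=3528
n=17: 17·1 1·17  f→[4913+1]=4914
n=18: 1·18 2·9 3·6 6·3 9·2 18·1  f→[1+8+27+216+729+5832]=6813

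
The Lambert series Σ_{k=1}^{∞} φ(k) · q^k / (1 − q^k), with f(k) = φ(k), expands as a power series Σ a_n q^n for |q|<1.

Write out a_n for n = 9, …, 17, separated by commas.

n=9: 9·1 3·3 1·9  φ→[6+2+1]=9
q^10  k|10↦φ(k): 10:4 5:4 2:1 1:1  a_10=10
d|11:{1,11}  Σφ=1+10=11
q^12  k|12↦φ(k): 12:4 6:2 4:2 3:2 2:1 1:1  a_12=12
q^13  k|13↦φ(k): 1:1 13:12  a_13=13
[q^14] φ(1)=1,φ(2)=1,φ(7)=6,φ(14)=6 ⇒ 14
q^15  k|15↦φ(k): 15:8 5:4 3:2 1:1  a_15=15
[q^16] φ(1)=1,φ(2)=1,φ(4)=2,φ(8)=4,φ(16)=8 ⇒ 16
[q^17] φ(17)=16,φ(1)=1 ⇒ 17

9, 10, 11, 12, 13, 14, 15, 16, 17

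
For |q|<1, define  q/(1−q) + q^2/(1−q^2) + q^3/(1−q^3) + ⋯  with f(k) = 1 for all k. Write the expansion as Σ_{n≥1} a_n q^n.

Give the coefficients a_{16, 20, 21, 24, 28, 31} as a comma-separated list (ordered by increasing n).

n=16: 1·16 2·8 4·4 8·2 16·1  f→[1+1+1+1+1]=5
d|20:{20,10,5,4,2,1}  Σf=1+1+1+1+1+1=6
[q^21] f(21)=1,f(7)=1,f(3)=1,f(1)=1 ⇒ 4
[q^24] f(24)=1,f(12)=1,f(8)=1,f(6)=1,f(4)=1,f(3)=1,f(2)=1,f(1)=1 ⇒ 8
d|28:{28,14,7,4,2,1}  Σf=1+1+1+1+1+1=6
[q^31] f(1)=1,f(31)=1 ⇒ 2

5, 6, 4, 8, 6, 2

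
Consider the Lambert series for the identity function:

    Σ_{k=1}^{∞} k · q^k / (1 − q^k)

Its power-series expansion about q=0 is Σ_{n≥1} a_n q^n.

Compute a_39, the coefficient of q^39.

a_39 = 56

[q^39] f(39)=39,f(13)=13,f(3)=3,f(1)=1 ⇒ 56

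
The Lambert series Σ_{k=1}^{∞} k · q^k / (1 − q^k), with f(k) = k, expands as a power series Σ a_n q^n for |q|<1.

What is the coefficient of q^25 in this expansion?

q^25  k|25↦f(k): 1:1 5:5 25:25  a_25=31

a_25 = 31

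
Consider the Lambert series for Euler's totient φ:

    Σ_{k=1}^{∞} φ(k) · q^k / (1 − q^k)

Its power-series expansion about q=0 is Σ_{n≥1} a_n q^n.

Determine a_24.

q^24  k|24↦φ(k): 1:1 2:1 3:2 4:2 6:2 8:4 12:4 24:8  a_24=24

a_24 = 24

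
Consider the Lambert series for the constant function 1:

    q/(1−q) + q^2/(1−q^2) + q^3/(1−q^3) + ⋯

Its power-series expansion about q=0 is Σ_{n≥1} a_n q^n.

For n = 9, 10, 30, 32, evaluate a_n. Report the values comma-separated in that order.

d|9:{9,3,1}  Σf=1+1+1=3
d|10:{1,2,5,10}  Σf=1+1+1+1=4
n=30: 30·1 15·2 10·3 6·5 5·6 3·10 2·15 1·30  f→[1+1+1+1+1+1+1+1]=8
q^32  k|32↦f(k): 1:1 2:1 4:1 8:1 16:1 32:1  a_32=6

3, 4, 8, 6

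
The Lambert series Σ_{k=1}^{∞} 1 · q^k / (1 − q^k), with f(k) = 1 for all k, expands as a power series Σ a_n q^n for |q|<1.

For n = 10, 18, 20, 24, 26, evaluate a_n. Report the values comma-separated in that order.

[q^10] f(10)=1,f(5)=1,f(2)=1,f(1)=1 ⇒ 4
q^18  k|18↦f(k): 18:1 9:1 6:1 3:1 2:1 1:1  a_18=6
[q^20] f(1)=1,f(2)=1,f(4)=1,f(5)=1,f(10)=1,f(20)=1 ⇒ 6
d|24:{24,12,8,6,4,3,2,1}  Σf=1+1+1+1+1+1+1+1=8
n=26: 1·26 2·13 13·2 26·1  f→[1+1+1+1]=4

4, 6, 6, 8, 4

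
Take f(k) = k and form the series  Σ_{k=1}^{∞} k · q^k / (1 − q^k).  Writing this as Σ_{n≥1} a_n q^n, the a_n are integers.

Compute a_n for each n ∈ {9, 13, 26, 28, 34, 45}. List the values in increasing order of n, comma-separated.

13, 14, 42, 56, 54, 78

[q^9] f(9)=9,f(3)=3,f(1)=1 ⇒ 13
n=13: 13·1 1·13  f→[13+1]=14
[q^26] f(26)=26,f(13)=13,f(2)=2,f(1)=1 ⇒ 42
q^28  k|28↦f(k): 28:28 14:14 7:7 4:4 2:2 1:1  a_28=56
[q^34] f(1)=1,f(2)=2,f(17)=17,f(34)=34 ⇒ 54
n=45: 1·45 3·15 5·9 9·5 15·3 45·1  f→[1+3+5+9+15+45]=78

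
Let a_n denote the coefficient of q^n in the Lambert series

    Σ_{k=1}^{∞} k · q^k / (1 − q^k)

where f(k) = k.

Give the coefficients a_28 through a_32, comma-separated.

56, 30, 72, 32, 63

d|28:{1,2,4,7,14,28}  Σf=1+2+4+7+14+28=56
q^29  k|29↦f(k): 29:29 1:1  a_29=30
q^30  k|30↦f(k): 1:1 2:2 3:3 5:5 6:6 10:10 15:15 30:30  a_30=72
n=31: 1·31 31·1  f→[1+31]=32
n=32: 1·32 2·16 4·8 8·4 16·2 32·1  f→[1+2+4+8+16+32]=63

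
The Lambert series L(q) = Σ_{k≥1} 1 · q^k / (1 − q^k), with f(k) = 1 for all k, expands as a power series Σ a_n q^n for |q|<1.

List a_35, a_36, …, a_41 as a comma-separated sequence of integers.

4, 9, 2, 4, 4, 8, 2

q^35  k|35↦f(k): 1:1 5:1 7:1 35:1  a_35=4
[q^36] f(1)=1,f(2)=1,f(3)=1,f(4)=1,f(6)=1,f(9)=1,f(12)=1,f(18)=1,f(36)=1 ⇒ 9
n=37: 1·37 37·1  f→[1+1]=2
q^38  k|38↦f(k): 1:1 2:1 19:1 38:1  a_38=4
n=39: 39·1 13·3 3·13 1·39  f→[1+1+1+1]=4
q^40  k|40↦f(k): 40:1 20:1 10:1 8:1 5:1 4:1 2:1 1:1  a_40=8
q^41  k|41↦f(k): 1:1 41:1  a_41=2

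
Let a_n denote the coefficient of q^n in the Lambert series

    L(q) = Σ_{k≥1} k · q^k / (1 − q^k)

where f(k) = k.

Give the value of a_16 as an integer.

q^16  k|16↦f(k): 1:1 2:2 4:4 8:8 16:16  a_16=31

a_16 = 31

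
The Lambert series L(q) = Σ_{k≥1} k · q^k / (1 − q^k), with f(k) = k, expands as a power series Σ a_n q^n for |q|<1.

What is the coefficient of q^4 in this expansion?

n=4: 1·4 2·2 4·1  f→[1+2+4]=7

a_4 = 7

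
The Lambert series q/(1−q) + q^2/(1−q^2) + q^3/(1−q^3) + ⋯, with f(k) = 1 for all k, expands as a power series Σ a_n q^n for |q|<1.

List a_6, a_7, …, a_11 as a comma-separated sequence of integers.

[q^6] f(1)=1,f(2)=1,f(3)=1,f(6)=1 ⇒ 4
d|7:{7,1}  Σf=1+1=2
q^8  k|8↦f(k): 1:1 2:1 4:1 8:1  a_8=4
q^9  k|9↦f(k): 1:1 3:1 9:1  a_9=3
[q^10] f(10)=1,f(5)=1,f(2)=1,f(1)=1 ⇒ 4
n=11: 11·1 1·11  f→[1+1]=2

4, 2, 4, 3, 4, 2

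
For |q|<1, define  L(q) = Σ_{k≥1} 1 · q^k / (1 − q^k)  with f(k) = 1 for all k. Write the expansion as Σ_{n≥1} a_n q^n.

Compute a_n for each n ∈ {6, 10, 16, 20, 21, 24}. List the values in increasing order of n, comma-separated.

4, 4, 5, 6, 4, 8

n=6: 1·6 2·3 3·2 6·1  f→[1+1+1+1]=4
n=10: 1·10 2·5 5·2 10·1  f→[1+1+1+1]=4
n=16: 1·16 2·8 4·4 8·2 16·1  f→[1+1+1+1+1]=5
d|20:{20,10,5,4,2,1}  Σf=1+1+1+1+1+1=6
d|21:{21,7,3,1}  Σf=1+1+1+1=4
q^24  k|24↦f(k): 1:1 2:1 3:1 4:1 6:1 8:1 12:1 24:1  a_24=8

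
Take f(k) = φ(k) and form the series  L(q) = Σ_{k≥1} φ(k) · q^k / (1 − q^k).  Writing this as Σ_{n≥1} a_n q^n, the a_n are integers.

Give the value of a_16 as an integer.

[q^16] φ(16)=8,φ(8)=4,φ(4)=2,φ(2)=1,φ(1)=1 ⇒ 16

a_16 = 16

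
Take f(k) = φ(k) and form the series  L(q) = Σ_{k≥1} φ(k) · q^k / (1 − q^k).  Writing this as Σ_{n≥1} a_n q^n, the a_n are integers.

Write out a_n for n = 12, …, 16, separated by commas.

d|12:{12,6,4,3,2,1}  Σφ=4+2+2+2+1+1=12
q^13  k|13↦φ(k): 13:12 1:1  a_13=13
[q^14] φ(1)=1,φ(2)=1,φ(7)=6,φ(14)=6 ⇒ 14
[q^15] φ(1)=1,φ(3)=2,φ(5)=4,φ(15)=8 ⇒ 15
q^16  k|16↦φ(k): 1:1 2:1 4:2 8:4 16:8  a_16=16

12, 13, 14, 15, 16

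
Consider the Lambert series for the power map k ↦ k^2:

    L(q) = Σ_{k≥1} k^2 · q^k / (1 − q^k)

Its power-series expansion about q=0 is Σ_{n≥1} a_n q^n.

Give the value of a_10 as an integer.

a_10 = 130

q^10  k|10↦f(k): 1:1 2:4 5:25 10:100  a_10=130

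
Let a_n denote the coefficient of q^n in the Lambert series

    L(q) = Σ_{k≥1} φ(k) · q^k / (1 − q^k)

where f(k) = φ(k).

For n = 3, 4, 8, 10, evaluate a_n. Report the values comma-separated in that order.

d|3:{1,3}  Σφ=1+2=3
d|4:{1,2,4}  Σφ=1+1+2=4
[q^8] φ(1)=1,φ(2)=1,φ(4)=2,φ(8)=4 ⇒ 8
[q^10] φ(10)=4,φ(5)=4,φ(2)=1,φ(1)=1 ⇒ 10

3, 4, 8, 10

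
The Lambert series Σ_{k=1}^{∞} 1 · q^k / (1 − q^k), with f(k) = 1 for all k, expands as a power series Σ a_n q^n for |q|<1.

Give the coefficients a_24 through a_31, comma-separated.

d|24:{24,12,8,6,4,3,2,1}  Σf=1+1+1+1+1+1+1+1=8
q^25  k|25↦f(k): 1:1 5:1 25:1  a_25=3
d|26:{26,13,2,1}  Σf=1+1+1+1=4
n=27: 1·27 3·9 9·3 27·1  f→[1+1+1+1]=4
q^28  k|28↦f(k): 28:1 14:1 7:1 4:1 2:1 1:1  a_28=6
q^29  k|29↦f(k): 1:1 29:1  a_29=2
[q^30] f(1)=1,f(2)=1,f(3)=1,f(5)=1,f(6)=1,f(10)=1,f(15)=1,f(30)=1 ⇒ 8
n=31: 1·31 31·1  f→[1+1]=2

8, 3, 4, 4, 6, 2, 8, 2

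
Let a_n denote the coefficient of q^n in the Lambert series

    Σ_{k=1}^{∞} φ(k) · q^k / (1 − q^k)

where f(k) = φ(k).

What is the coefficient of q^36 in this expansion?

q^36  k|36↦φ(k): 1:1 2:1 3:2 4:2 6:2 9:6 12:4 18:6 36:12  a_36=36

a_36 = 36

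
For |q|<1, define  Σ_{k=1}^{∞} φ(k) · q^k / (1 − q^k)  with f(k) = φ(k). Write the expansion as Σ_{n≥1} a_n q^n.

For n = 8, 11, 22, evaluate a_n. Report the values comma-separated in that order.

d|8:{8,4,2,1}  Σφ=4+2+1+1=8
d|11:{11,1}  Σφ=10+1=11
q^22  k|22↦φ(k): 22:10 11:10 2:1 1:1  a_22=22

8, 11, 22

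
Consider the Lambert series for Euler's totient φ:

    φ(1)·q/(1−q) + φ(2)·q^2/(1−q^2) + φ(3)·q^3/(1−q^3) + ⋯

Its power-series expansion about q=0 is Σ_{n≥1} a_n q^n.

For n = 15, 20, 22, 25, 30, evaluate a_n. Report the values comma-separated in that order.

d|15:{15,5,3,1}  Σφ=8+4+2+1=15
q^20  k|20↦φ(k): 1:1 2:1 4:2 5:4 10:4 20:8  a_20=20
q^22  k|22↦φ(k): 22:10 11:10 2:1 1:1  a_22=22
n=25: 1·25 5·5 25·1  φ→[1+4+20]=25
q^30  k|30↦φ(k): 30:8 15:8 10:4 6:2 5:4 3:2 2:1 1:1  a_30=30

15, 20, 22, 25, 30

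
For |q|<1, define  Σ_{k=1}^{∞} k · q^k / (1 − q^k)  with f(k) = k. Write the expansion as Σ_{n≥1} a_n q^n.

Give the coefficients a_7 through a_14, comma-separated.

8, 15, 13, 18, 12, 28, 14, 24

q^7  k|7↦f(k): 7:7 1:1  a_7=8
[q^8] f(8)=8,f(4)=4,f(2)=2,f(1)=1 ⇒ 15
d|9:{9,3,1}  Σf=9+3+1=13
d|10:{10,5,2,1}  Σf=10+5+2+1=18
n=11: 11·1 1·11  f→[11+1]=12
d|12:{1,2,3,4,6,12}  Σf=1+2+3+4+6+12=28
d|13:{13,1}  Σf=13+1=14
n=14: 1·14 2·7 7·2 14·1  f→[1+2+7+14]=24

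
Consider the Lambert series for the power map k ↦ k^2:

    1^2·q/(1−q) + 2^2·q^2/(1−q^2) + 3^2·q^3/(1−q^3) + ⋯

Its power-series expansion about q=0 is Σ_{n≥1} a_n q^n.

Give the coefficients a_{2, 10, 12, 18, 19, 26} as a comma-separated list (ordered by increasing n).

5, 130, 210, 455, 362, 850

q^2  k|2↦f(k): 2:4 1:1  a_2=5
n=10: 10·1 5·2 2·5 1·10  f→[100+25+4+1]=130
n=12: 12·1 6·2 4·3 3·4 2·6 1·12  f→[144+36+16+9+4+1]=210
[q^18] f(18)=324,f(9)=81,f(6)=36,f(3)=9,f(2)=4,f(1)=1 ⇒ 455
q^19  k|19↦f(k): 19:361 1:1  a_19=362
[q^26] f(1)=1,f(2)=4,f(13)=169,f(26)=676 ⇒ 850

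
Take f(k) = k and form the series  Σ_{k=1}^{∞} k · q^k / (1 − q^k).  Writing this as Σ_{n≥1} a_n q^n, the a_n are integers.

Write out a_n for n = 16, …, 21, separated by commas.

31, 18, 39, 20, 42, 32

n=16: 1·16 2·8 4·4 8·2 16·1  f→[1+2+4+8+16]=31
d|17:{17,1}  Σf=17+1=18
q^18  k|18↦f(k): 1:1 2:2 3:3 6:6 9:9 18:18  a_18=39
q^19  k|19↦f(k): 19:19 1:1  a_19=20
q^20  k|20↦f(k): 20:20 10:10 5:5 4:4 2:2 1:1  a_20=42
[q^21] f(1)=1,f(3)=3,f(7)=7,f(21)=21 ⇒ 32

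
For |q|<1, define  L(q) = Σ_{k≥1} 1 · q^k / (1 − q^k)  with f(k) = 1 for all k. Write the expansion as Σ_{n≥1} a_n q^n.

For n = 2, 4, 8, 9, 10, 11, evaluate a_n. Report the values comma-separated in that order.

[q^2] f(1)=1,f(2)=1 ⇒ 2
d|4:{4,2,1}  Σf=1+1+1=3
[q^8] f(8)=1,f(4)=1,f(2)=1,f(1)=1 ⇒ 4
[q^9] f(1)=1,f(3)=1,f(9)=1 ⇒ 3
[q^10] f(10)=1,f(5)=1,f(2)=1,f(1)=1 ⇒ 4
n=11: 1·11 11·1  f→[1+1]=2

2, 3, 4, 3, 4, 2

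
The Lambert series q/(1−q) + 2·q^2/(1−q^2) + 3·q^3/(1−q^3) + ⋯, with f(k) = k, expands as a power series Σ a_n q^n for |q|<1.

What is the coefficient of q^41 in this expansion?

q^41  k|41↦f(k): 1:1 41:41  a_41=42

a_41 = 42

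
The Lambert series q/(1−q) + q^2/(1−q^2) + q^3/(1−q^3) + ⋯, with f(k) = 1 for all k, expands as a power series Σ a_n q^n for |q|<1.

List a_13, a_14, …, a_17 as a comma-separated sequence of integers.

q^13  k|13↦f(k): 1:1 13:1  a_13=2
d|14:{14,7,2,1}  Σf=1+1+1+1=4
[q^15] f(1)=1,f(3)=1,f(5)=1,f(15)=1 ⇒ 4
[q^16] f(1)=1,f(2)=1,f(4)=1,f(8)=1,f(16)=1 ⇒ 5
d|17:{1,17}  Σf=1+1=2

2, 4, 4, 5, 2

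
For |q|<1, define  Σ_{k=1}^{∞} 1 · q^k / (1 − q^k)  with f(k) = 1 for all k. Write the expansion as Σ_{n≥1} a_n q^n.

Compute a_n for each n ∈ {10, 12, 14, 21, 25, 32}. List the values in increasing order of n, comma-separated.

[q^10] f(10)=1,f(5)=1,f(2)=1,f(1)=1 ⇒ 4
d|12:{12,6,4,3,2,1}  Σf=1+1+1+1+1+1=6
q^14  k|14↦f(k): 1:1 2:1 7:1 14:1  a_14=4
n=21: 21·1 7·3 3·7 1·21  f→[1+1+1+1]=4
n=25: 25·1 5·5 1·25  f→[1+1+1]=3
q^32  k|32↦f(k): 32:1 16:1 8:1 4:1 2:1 1:1  a_32=6

4, 6, 4, 4, 3, 6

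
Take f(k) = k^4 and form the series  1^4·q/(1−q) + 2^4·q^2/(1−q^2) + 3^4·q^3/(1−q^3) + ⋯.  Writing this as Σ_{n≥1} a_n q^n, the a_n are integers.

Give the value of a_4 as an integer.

a_4 = 273

d|4:{4,2,1}  Σf=256+16+1=273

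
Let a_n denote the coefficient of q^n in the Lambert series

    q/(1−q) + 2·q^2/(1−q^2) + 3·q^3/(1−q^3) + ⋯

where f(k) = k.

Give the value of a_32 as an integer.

n=32: 32·1 16·2 8·4 4·8 2·16 1·32  f→[32+16+8+4+2+1]=63

a_32 = 63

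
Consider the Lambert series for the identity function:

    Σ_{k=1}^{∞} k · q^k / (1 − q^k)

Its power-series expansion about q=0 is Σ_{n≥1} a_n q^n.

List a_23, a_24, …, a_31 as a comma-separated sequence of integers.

24, 60, 31, 42, 40, 56, 30, 72, 32

d|23:{1,23}  Σf=1+23=24
q^24  k|24↦f(k): 1:1 2:2 3:3 4:4 6:6 8:8 12:12 24:24  a_24=60
[q^25] f(25)=25,f(5)=5,f(1)=1 ⇒ 31
d|26:{26,13,2,1}  Σf=26+13+2+1=42
d|27:{1,3,9,27}  Σf=1+3+9+27=40
q^28  k|28↦f(k): 28:28 14:14 7:7 4:4 2:2 1:1  a_28=56
d|29:{1,29}  Σf=1+29=30
n=30: 1·30 2·15 3·10 5·6 6·5 10·3 15·2 30·1  f→[1+2+3+5+6+10+15+30]=72
q^31  k|31↦f(k): 31:31 1:1  a_31=32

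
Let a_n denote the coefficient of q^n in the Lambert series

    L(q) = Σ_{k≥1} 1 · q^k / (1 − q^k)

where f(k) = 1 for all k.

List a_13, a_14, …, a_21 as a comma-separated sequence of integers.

[q^13] f(1)=1,f(13)=1 ⇒ 2
q^14  k|14↦f(k): 14:1 7:1 2:1 1:1  a_14=4
[q^15] f(15)=1,f(5)=1,f(3)=1,f(1)=1 ⇒ 4
n=16: 16·1 8·2 4·4 2·8 1·16  f→[1+1+1+1+1]=5
d|17:{17,1}  Σf=1+1=2
[q^18] f(1)=1,f(2)=1,f(3)=1,f(6)=1,f(9)=1,f(18)=1 ⇒ 6
[q^19] f(19)=1,f(1)=1 ⇒ 2
[q^20] f(20)=1,f(10)=1,f(5)=1,f(4)=1,f(2)=1,f(1)=1 ⇒ 6
q^21  k|21↦f(k): 21:1 7:1 3:1 1:1  a_21=4

2, 4, 4, 5, 2, 6, 2, 6, 4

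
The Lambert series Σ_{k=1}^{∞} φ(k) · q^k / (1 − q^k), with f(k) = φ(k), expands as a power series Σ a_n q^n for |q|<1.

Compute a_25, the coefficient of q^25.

[q^25] φ(25)=20,φ(5)=4,φ(1)=1 ⇒ 25

a_25 = 25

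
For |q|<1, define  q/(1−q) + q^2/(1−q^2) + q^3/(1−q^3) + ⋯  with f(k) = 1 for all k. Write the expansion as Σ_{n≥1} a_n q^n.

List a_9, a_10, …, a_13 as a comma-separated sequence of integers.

d|9:{9,3,1}  Σf=1+1+1=3
q^10  k|10↦f(k): 1:1 2:1 5:1 10:1  a_10=4
q^11  k|11↦f(k): 11:1 1:1  a_11=2
n=12: 1·12 2·6 3·4 4·3 6·2 12·1  f→[1+1+1+1+1+1]=6
q^13  k|13↦f(k): 1:1 13:1  a_13=2

3, 4, 2, 6, 2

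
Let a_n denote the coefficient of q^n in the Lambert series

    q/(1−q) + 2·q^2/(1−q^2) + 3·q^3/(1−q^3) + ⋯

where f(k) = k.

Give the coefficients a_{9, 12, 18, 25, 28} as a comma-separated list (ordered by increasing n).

n=9: 1·9 3·3 9·1  f→[1+3+9]=13
[q^12] f(12)=12,f(6)=6,f(4)=4,f(3)=3,f(2)=2,f(1)=1 ⇒ 28
n=18: 1·18 2·9 3·6 6·3 9·2 18·1  f→[1+2+3+6+9+18]=39
q^25  k|25↦f(k): 1:1 5:5 25:25  a_25=31
q^28  k|28↦f(k): 28:28 14:14 7:7 4:4 2:2 1:1  a_28=56

13, 28, 39, 31, 56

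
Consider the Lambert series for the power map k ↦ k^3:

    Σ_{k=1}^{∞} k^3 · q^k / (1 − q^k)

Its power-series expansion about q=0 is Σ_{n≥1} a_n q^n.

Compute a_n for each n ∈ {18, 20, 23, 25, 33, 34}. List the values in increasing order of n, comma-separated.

[q^18] f(18)=5832,f(9)=729,f(6)=216,f(3)=27,f(2)=8,f(1)=1 ⇒ 6813
[q^20] f(20)=8000,f(10)=1000,f(5)=125,f(4)=64,f(2)=8,f(1)=1 ⇒ 9198
[q^23] f(23)=12167,f(1)=1 ⇒ 12168
q^25  k|25↦f(k): 25:15625 5:125 1:1  a_25=15751
n=33: 33·1 11·3 3·11 1·33  f→[35937+1331+27+1]=37296
q^34  k|34↦f(k): 34:39304 17:4913 2:8 1:1  a_34=44226

6813, 9198, 12168, 15751, 37296, 44226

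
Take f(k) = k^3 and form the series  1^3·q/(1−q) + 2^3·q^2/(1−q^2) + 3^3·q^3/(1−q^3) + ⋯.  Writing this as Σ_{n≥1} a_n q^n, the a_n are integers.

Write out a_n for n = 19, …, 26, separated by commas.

6860, 9198, 9632, 11988, 12168, 16380, 15751, 19782

q^19  k|19↦f(k): 19:6859 1:1  a_19=6860
q^20  k|20↦f(k): 1:1 2:8 4:64 5:125 10:1000 20:8000  a_20=9198
n=21: 1·21 3·7 7·3 21·1  f→[1+27+343+9261]=9632
[q^22] f(1)=1,f(2)=8,f(11)=1331,f(22)=10648 ⇒ 11988
n=23: 23·1 1·23  f→[12167+1]=12168
q^24  k|24↦f(k): 1:1 2:8 3:27 4:64 6:216 8:512 12:1728 24:13824  a_24=16380
n=25: 1·25 5·5 25·1  f→[1+125+15625]=15751
q^26  k|26↦f(k): 1:1 2:8 13:2197 26:17576  a_26=19782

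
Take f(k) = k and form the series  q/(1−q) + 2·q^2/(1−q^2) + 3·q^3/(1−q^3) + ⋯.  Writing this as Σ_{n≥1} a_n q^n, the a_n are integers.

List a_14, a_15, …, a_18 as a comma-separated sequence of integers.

[q^14] f(1)=1,f(2)=2,f(7)=7,f(14)=14 ⇒ 24
[q^15] f(15)=15,f(5)=5,f(3)=3,f(1)=1 ⇒ 24
q^16  k|16↦f(k): 16:16 8:8 4:4 2:2 1:1  a_16=31
q^17  k|17↦f(k): 1:1 17:17  a_17=18
n=18: 1·18 2·9 3·6 6·3 9·2 18·1  f→[1+2+3+6+9+18]=39

24, 24, 31, 18, 39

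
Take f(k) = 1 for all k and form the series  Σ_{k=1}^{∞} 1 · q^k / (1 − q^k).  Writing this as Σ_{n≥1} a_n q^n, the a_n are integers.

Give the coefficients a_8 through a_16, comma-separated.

4, 3, 4, 2, 6, 2, 4, 4, 5

d|8:{1,2,4,8}  Σf=1+1+1+1=4
[q^9] f(9)=1,f(3)=1,f(1)=1 ⇒ 3
[q^10] f(1)=1,f(2)=1,f(5)=1,f(10)=1 ⇒ 4
q^11  k|11↦f(k): 1:1 11:1  a_11=2
[q^12] f(1)=1,f(2)=1,f(3)=1,f(4)=1,f(6)=1,f(12)=1 ⇒ 6
q^13  k|13↦f(k): 1:1 13:1  a_13=2
q^14  k|14↦f(k): 1:1 2:1 7:1 14:1  a_14=4
q^15  k|15↦f(k): 15:1 5:1 3:1 1:1  a_15=4
q^16  k|16↦f(k): 16:1 8:1 4:1 2:1 1:1  a_16=5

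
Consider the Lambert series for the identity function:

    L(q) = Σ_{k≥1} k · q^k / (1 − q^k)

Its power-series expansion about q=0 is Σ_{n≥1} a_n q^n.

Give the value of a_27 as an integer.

a_27 = 40

n=27: 27·1 9·3 3·9 1·27  f→[27+9+3+1]=40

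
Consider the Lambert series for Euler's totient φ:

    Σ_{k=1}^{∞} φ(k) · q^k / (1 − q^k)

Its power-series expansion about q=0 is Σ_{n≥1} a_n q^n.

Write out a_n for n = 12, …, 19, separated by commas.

d|12:{12,6,4,3,2,1}  Σφ=4+2+2+2+1+1=12
q^13  k|13↦φ(k): 1:1 13:12  a_13=13
q^14  k|14↦φ(k): 1:1 2:1 7:6 14:6  a_14=14
q^15  k|15↦φ(k): 15:8 5:4 3:2 1:1  a_15=15
n=16: 16·1 8·2 4·4 2·8 1·16  φ→[8+4+2+1+1]=16
d|17:{17,1}  Σφ=16+1=17
[q^18] φ(18)=6,φ(9)=6,φ(6)=2,φ(3)=2,φ(2)=1,φ(1)=1 ⇒ 18
[q^19] φ(1)=1,φ(19)=18 ⇒ 19

12, 13, 14, 15, 16, 17, 18, 19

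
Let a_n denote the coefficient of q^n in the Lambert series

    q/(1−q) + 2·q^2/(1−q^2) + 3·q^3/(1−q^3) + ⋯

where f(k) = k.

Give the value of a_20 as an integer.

a_20 = 42

[q^20] f(20)=20,f(10)=10,f(5)=5,f(4)=4,f(2)=2,f(1)=1 ⇒ 42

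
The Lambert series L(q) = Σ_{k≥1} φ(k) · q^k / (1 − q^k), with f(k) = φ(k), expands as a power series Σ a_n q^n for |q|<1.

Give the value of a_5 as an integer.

n=5: 1·5 5·1  φ→[1+4]=5

a_5 = 5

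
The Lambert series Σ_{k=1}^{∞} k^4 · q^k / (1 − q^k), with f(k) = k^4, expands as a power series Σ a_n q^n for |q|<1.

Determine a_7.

a_7 = 2402

[q^7] f(1)=1,f(7)=2401 ⇒ 2402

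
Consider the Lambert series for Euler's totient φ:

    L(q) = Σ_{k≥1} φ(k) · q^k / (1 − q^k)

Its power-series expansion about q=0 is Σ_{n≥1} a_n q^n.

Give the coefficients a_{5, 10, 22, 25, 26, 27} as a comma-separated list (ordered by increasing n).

n=5: 5·1 1·5  φ→[4+1]=5
q^10  k|10↦φ(k): 10:4 5:4 2:1 1:1  a_10=10
n=22: 22·1 11·2 2·11 1·22  φ→[10+10+1+1]=22
d|25:{25,5,1}  Σφ=20+4+1=25
[q^26] φ(1)=1,φ(2)=1,φ(13)=12,φ(26)=12 ⇒ 26
[q^27] φ(27)=18,φ(9)=6,φ(3)=2,φ(1)=1 ⇒ 27

5, 10, 22, 25, 26, 27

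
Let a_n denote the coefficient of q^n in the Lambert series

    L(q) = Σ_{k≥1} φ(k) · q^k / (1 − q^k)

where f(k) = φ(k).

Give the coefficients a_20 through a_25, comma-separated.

n=20: 20·1 10·2 5·4 4·5 2·10 1·20  φ→[8+4+4+2+1+1]=20
[q^21] φ(1)=1,φ(3)=2,φ(7)=6,φ(21)=12 ⇒ 21
q^22  k|22↦φ(k): 22:10 11:10 2:1 1:1  a_22=22
d|23:{1,23}  Σφ=1+22=23
[q^24] φ(24)=8,φ(12)=4,φ(8)=4,φ(6)=2,φ(4)=2,φ(3)=2,φ(2)=1,φ(1)=1 ⇒ 24
q^25  k|25↦φ(k): 25:20 5:4 1:1  a_25=25

20, 21, 22, 23, 24, 25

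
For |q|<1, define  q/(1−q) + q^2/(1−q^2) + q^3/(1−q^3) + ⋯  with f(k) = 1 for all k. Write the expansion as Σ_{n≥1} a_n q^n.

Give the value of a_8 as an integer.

a_8 = 4

[q^8] f(8)=1,f(4)=1,f(2)=1,f(1)=1 ⇒ 4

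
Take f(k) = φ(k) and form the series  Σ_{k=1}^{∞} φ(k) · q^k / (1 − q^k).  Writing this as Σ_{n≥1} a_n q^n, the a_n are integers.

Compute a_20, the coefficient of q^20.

[q^20] φ(20)=8,φ(10)=4,φ(5)=4,φ(4)=2,φ(2)=1,φ(1)=1 ⇒ 20

a_20 = 20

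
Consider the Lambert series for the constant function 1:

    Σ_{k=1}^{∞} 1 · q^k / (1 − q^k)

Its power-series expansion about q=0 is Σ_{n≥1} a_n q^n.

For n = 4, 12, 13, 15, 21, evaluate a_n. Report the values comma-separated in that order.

[q^4] f(4)=1,f(2)=1,f(1)=1 ⇒ 3
q^12  k|12↦f(k): 1:1 2:1 3:1 4:1 6:1 12:1  a_12=6
d|13:{13,1}  Σf=1+1=2
q^15  k|15↦f(k): 15:1 5:1 3:1 1:1  a_15=4
[q^21] f(21)=1,f(7)=1,f(3)=1,f(1)=1 ⇒ 4

3, 6, 2, 4, 4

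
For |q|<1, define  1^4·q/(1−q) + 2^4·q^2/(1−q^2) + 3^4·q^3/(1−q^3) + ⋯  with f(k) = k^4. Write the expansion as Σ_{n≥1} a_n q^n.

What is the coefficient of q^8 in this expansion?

a_8 = 4369

[q^8] f(1)=1,f(2)=16,f(4)=256,f(8)=4096 ⇒ 4369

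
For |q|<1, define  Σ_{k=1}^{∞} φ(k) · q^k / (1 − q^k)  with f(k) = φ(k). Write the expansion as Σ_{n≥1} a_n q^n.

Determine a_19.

[q^19] φ(19)=18,φ(1)=1 ⇒ 19

a_19 = 19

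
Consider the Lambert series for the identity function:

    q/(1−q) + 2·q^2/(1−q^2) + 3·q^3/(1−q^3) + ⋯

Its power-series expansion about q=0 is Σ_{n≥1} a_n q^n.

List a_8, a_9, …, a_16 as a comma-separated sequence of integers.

q^8  k|8↦f(k): 1:1 2:2 4:4 8:8  a_8=15
d|9:{1,3,9}  Σf=1+3+9=13
q^10  k|10↦f(k): 10:10 5:5 2:2 1:1  a_10=18
q^11  k|11↦f(k): 1:1 11:11  a_11=12
n=12: 12·1 6·2 4·3 3·4 2·6 1·12  f→[12+6+4+3+2+1]=28
n=13: 1·13 13·1  f→[1+13]=14
[q^14] f(1)=1,f(2)=2,f(7)=7,f(14)=14 ⇒ 24
q^15  k|15↦f(k): 15:15 5:5 3:3 1:1  a_15=24
[q^16] f(16)=16,f(8)=8,f(4)=4,f(2)=2,f(1)=1 ⇒ 31

15, 13, 18, 12, 28, 14, 24, 24, 31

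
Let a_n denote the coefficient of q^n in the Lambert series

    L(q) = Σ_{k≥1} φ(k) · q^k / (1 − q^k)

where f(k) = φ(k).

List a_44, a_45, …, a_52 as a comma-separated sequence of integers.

q^44  k|44↦φ(k): 1:1 2:1 4:2 11:10 22:10 44:20  a_44=44
q^45  k|45↦φ(k): 1:1 3:2 5:4 9:6 15:8 45:24  a_45=45
d|46:{1,2,23,46}  Σφ=1+1+22+22=46
[q^47] φ(47)=46,φ(1)=1 ⇒ 47
d|48:{1,2,3,4,6,8,12,16,24,48}  Σφ=1+1+2+2+2+4+4+8+8+16=48
n=49: 49·1 7·7 1·49  φ→[42+6+1]=49
n=50: 1·50 2·25 5·10 10·5 25·2 50·1  φ→[1+1+4+4+20+20]=50
q^51  k|51↦φ(k): 1:1 3:2 17:16 51:32  a_51=51
n=52: 1·52 2·26 4·13 13·4 26·2 52·1  φ→[1+1+2+12+12+24]=52

44, 45, 46, 47, 48, 49, 50, 51, 52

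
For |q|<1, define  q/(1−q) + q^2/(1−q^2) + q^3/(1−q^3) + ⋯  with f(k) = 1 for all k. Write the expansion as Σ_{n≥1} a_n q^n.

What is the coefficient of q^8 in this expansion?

a_8 = 4

d|8:{8,4,2,1}  Σf=1+1+1+1=4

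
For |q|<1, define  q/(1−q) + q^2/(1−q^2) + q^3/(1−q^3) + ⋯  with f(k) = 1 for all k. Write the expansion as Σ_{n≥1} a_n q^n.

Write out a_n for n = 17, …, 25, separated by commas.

2, 6, 2, 6, 4, 4, 2, 8, 3

n=17: 1·17 17·1  f→[1+1]=2
[q^18] f(18)=1,f(9)=1,f(6)=1,f(3)=1,f(2)=1,f(1)=1 ⇒ 6
n=19: 1·19 19·1  f→[1+1]=2
n=20: 20·1 10·2 5·4 4·5 2·10 1·20  f→[1+1+1+1+1+1]=6
q^21  k|21↦f(k): 21:1 7:1 3:1 1:1  a_21=4
q^22  k|22↦f(k): 1:1 2:1 11:1 22:1  a_22=4
n=23: 23·1 1·23  f→[1+1]=2
[q^24] f(1)=1,f(2)=1,f(3)=1,f(4)=1,f(6)=1,f(8)=1,f(12)=1,f(24)=1 ⇒ 8
d|25:{25,5,1}  Σf=1+1+1=3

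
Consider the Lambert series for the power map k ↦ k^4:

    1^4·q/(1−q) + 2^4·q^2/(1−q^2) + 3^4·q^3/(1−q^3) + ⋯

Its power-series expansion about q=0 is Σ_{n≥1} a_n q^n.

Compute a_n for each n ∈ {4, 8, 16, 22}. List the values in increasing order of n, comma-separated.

n=4: 1·4 2·2 4·1  f→[1+16+256]=273
n=8: 8·1 4·2 2·4 1·8  f→[4096+256+16+1]=4369
[q^16] f(1)=1,f(2)=16,f(4)=256,f(8)=4096,f(16)=65536 ⇒ 69905
q^22  k|22↦f(k): 22:234256 11:14641 2:16 1:1  a_22=248914

273, 4369, 69905, 248914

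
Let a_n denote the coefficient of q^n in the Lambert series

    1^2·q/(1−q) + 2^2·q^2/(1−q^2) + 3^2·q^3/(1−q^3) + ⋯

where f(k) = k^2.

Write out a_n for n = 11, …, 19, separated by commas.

122, 210, 170, 250, 260, 341, 290, 455, 362

[q^11] f(11)=121,f(1)=1 ⇒ 122
q^12  k|12↦f(k): 12:144 6:36 4:16 3:9 2:4 1:1  a_12=210
d|13:{13,1}  Σf=169+1=170
q^14  k|14↦f(k): 1:1 2:4 7:49 14:196  a_14=250
[q^15] f(1)=1,f(3)=9,f(5)=25,f(15)=225 ⇒ 260
q^16  k|16↦f(k): 16:256 8:64 4:16 2:4 1:1  a_16=341
q^17  k|17↦f(k): 1:1 17:289  a_17=290
q^18  k|18↦f(k): 1:1 2:4 3:9 6:36 9:81 18:324  a_18=455
n=19: 1·19 19·1  f→[1+361]=362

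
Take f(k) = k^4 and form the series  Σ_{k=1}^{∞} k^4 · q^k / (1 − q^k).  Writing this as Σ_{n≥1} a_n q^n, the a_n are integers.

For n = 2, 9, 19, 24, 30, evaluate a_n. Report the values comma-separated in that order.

17, 6643, 130322, 358258, 872644

q^2  k|2↦f(k): 1:1 2:16  a_2=17
q^9  k|9↦f(k): 1:1 3:81 9:6561  a_9=6643
[q^19] f(1)=1,f(19)=130321 ⇒ 130322
[q^24] f(24)=331776,f(12)=20736,f(8)=4096,f(6)=1296,f(4)=256,f(3)=81,f(2)=16,f(1)=1 ⇒ 358258
d|30:{1,2,3,5,6,10,15,30}  Σf=1+16+81+625+1296+10000+50625+810000=872644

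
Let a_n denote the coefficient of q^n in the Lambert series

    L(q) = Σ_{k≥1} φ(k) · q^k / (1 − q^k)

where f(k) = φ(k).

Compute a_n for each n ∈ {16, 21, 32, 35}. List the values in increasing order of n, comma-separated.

q^16  k|16↦φ(k): 16:8 8:4 4:2 2:1 1:1  a_16=16
[q^21] φ(1)=1,φ(3)=2,φ(7)=6,φ(21)=12 ⇒ 21
q^32  k|32↦φ(k): 32:16 16:8 8:4 4:2 2:1 1:1  a_32=32
n=35: 1·35 5·7 7·5 35·1  φ→[1+4+6+24]=35

16, 21, 32, 35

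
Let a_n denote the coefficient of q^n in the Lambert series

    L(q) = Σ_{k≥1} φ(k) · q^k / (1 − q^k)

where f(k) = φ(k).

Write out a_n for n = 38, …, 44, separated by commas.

q^38  k|38↦φ(k): 38:18 19:18 2:1 1:1  a_38=38
n=39: 1·39 3·13 13·3 39·1  φ→[1+2+12+24]=39
q^40  k|40↦φ(k): 40:16 20:8 10:4 8:4 5:4 4:2 2:1 1:1  a_40=40
d|41:{1,41}  Σφ=1+40=41
n=42: 1·42 2·21 3·14 6·7 7·6 14·3 21·2 42·1  φ→[1+1+2+2+6+6+12+12]=42
q^43  k|43↦φ(k): 43:42 1:1  a_43=43
d|44:{44,22,11,4,2,1}  Σφ=20+10+10+2+1+1=44

38, 39, 40, 41, 42, 43, 44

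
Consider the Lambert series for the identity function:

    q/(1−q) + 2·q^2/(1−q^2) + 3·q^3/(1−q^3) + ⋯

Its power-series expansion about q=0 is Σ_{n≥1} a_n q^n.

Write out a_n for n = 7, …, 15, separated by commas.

8, 15, 13, 18, 12, 28, 14, 24, 24

d|7:{1,7}  Σf=1+7=8
q^8  k|8↦f(k): 1:1 2:2 4:4 8:8  a_8=15
n=9: 9·1 3·3 1·9  f→[9+3+1]=13
[q^10] f(1)=1,f(2)=2,f(5)=5,f(10)=10 ⇒ 18
q^11  k|11↦f(k): 11:11 1:1  a_11=12
[q^12] f(1)=1,f(2)=2,f(3)=3,f(4)=4,f(6)=6,f(12)=12 ⇒ 28
q^13  k|13↦f(k): 1:1 13:13  a_13=14
[q^14] f(14)=14,f(7)=7,f(2)=2,f(1)=1 ⇒ 24
q^15  k|15↦f(k): 1:1 3:3 5:5 15:15  a_15=24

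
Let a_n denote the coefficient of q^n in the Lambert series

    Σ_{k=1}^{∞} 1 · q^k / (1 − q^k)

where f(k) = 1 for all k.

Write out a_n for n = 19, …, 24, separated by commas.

2, 6, 4, 4, 2, 8

q^19  k|19↦f(k): 19:1 1:1  a_19=2
q^20  k|20↦f(k): 20:1 10:1 5:1 4:1 2:1 1:1  a_20=6
q^21  k|21↦f(k): 21:1 7:1 3:1 1:1  a_21=4
q^22  k|22↦f(k): 1:1 2:1 11:1 22:1  a_22=4
[q^23] f(1)=1,f(23)=1 ⇒ 2
n=24: 1·24 2·12 3·8 4·6 6·4 8·3 12·2 24·1  f→[1+1+1+1+1+1+1+1]=8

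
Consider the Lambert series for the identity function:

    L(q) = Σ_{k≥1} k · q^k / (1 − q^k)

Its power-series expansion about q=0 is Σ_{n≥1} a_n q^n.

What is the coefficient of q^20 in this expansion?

a_20 = 42

q^20  k|20↦f(k): 20:20 10:10 5:5 4:4 2:2 1:1  a_20=42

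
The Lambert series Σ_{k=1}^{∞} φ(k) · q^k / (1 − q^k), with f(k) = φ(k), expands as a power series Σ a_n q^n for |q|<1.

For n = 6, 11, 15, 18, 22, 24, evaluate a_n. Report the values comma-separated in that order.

[q^6] φ(6)=2,φ(3)=2,φ(2)=1,φ(1)=1 ⇒ 6
[q^11] φ(11)=10,φ(1)=1 ⇒ 11
q^15  k|15↦φ(k): 1:1 3:2 5:4 15:8  a_15=15
q^18  k|18↦φ(k): 1:1 2:1 3:2 6:2 9:6 18:6  a_18=18
n=22: 22·1 11·2 2·11 1·22  φ→[10+10+1+1]=22
q^24  k|24↦φ(k): 1:1 2:1 3:2 4:2 6:2 8:4 12:4 24:8  a_24=24

6, 11, 15, 18, 22, 24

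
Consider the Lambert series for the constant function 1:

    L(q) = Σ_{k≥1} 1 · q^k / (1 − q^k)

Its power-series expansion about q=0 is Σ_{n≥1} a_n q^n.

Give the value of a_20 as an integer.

a_20 = 6

q^20  k|20↦f(k): 1:1 2:1 4:1 5:1 10:1 20:1  a_20=6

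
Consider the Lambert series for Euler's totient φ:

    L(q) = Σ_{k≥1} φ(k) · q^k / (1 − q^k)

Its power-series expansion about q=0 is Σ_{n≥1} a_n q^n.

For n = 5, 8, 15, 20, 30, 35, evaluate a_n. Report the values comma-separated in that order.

d|5:{5,1}  Σφ=4+1=5
q^8  k|8↦φ(k): 1:1 2:1 4:2 8:4  a_8=8
[q^15] φ(15)=8,φ(5)=4,φ(3)=2,φ(1)=1 ⇒ 15
q^20  k|20↦φ(k): 20:8 10:4 5:4 4:2 2:1 1:1  a_20=20
[q^30] φ(1)=1,φ(2)=1,φ(3)=2,φ(5)=4,φ(6)=2,φ(10)=4,φ(15)=8,φ(30)=8 ⇒ 30
[q^35] φ(35)=24,φ(7)=6,φ(5)=4,φ(1)=1 ⇒ 35

5, 8, 15, 20, 30, 35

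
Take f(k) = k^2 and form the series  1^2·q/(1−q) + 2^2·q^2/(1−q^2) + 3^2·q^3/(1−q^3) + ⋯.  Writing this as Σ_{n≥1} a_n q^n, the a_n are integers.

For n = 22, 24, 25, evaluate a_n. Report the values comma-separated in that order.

610, 850, 651

d|22:{1,2,11,22}  Σf=1+4+121+484=610
q^24  k|24↦f(k): 1:1 2:4 3:9 4:16 6:36 8:64 12:144 24:576  a_24=850
n=25: 1·25 5·5 25·1  f→[1+25+625]=651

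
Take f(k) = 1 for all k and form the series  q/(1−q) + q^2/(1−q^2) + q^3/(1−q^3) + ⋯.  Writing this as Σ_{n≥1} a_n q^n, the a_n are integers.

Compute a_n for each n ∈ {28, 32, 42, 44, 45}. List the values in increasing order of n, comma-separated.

6, 6, 8, 6, 6

d|28:{1,2,4,7,14,28}  Σf=1+1+1+1+1+1=6
d|32:{32,16,8,4,2,1}  Σf=1+1+1+1+1+1=6
d|42:{1,2,3,6,7,14,21,42}  Σf=1+1+1+1+1+1+1+1=8
[q^44] f(44)=1,f(22)=1,f(11)=1,f(4)=1,f(2)=1,f(1)=1 ⇒ 6
n=45: 1·45 3·15 5·9 9·5 15·3 45·1  f→[1+1+1+1+1+1]=6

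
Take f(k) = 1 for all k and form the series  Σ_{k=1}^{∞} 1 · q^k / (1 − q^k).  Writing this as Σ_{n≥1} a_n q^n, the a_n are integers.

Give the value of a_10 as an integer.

a_10 = 4

[q^10] f(1)=1,f(2)=1,f(5)=1,f(10)=1 ⇒ 4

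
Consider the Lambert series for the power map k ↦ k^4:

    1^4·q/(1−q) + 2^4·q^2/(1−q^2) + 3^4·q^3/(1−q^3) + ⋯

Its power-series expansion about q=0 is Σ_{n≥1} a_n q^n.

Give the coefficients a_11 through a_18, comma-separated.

14642, 22386, 28562, 40834, 51332, 69905, 83522, 112931

[q^11] f(11)=14641,f(1)=1 ⇒ 14642
q^12  k|12↦f(k): 12:20736 6:1296 4:256 3:81 2:16 1:1  a_12=22386
d|13:{1,13}  Σf=1+28561=28562
n=14: 1·14 2·7 7·2 14·1  f→[1+16+2401+38416]=40834
d|15:{1,3,5,15}  Σf=1+81+625+50625=51332
d|16:{16,8,4,2,1}  Σf=65536+4096+256+16+1=69905
d|17:{17,1}  Σf=83521+1=83522
n=18: 18·1 9·2 6·3 3·6 2·9 1·18  f→[104976+6561+1296+81+16+1]=112931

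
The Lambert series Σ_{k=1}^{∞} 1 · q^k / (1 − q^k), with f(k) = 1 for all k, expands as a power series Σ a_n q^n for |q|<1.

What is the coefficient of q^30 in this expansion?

n=30: 1·30 2·15 3·10 5·6 6·5 10·3 15·2 30·1  f→[1+1+1+1+1+1+1+1]=8

a_30 = 8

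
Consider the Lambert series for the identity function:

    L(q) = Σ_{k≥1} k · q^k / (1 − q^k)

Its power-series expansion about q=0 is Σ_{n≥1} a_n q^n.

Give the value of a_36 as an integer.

n=36: 36·1 18·2 12·3 9·4 6·6 4·9 3·12 2·18 1·36  f→[36+18+12+9+6+4+3+2+1]=91

a_36 = 91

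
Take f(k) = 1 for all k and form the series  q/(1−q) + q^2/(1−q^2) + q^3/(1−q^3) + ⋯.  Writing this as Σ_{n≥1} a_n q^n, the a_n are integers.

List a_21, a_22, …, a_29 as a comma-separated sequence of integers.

4, 4, 2, 8, 3, 4, 4, 6, 2

q^21  k|21↦f(k): 21:1 7:1 3:1 1:1  a_21=4
d|22:{1,2,11,22}  Σf=1+1+1+1=4
d|23:{23,1}  Σf=1+1=2
[q^24] f(24)=1,f(12)=1,f(8)=1,f(6)=1,f(4)=1,f(3)=1,f(2)=1,f(1)=1 ⇒ 8
n=25: 1·25 5·5 25·1  f→[1+1+1]=3
[q^26] f(1)=1,f(2)=1,f(13)=1,f(26)=1 ⇒ 4
d|27:{1,3,9,27}  Σf=1+1+1+1=4
d|28:{1,2,4,7,14,28}  Σf=1+1+1+1+1+1=6
[q^29] f(29)=1,f(1)=1 ⇒ 2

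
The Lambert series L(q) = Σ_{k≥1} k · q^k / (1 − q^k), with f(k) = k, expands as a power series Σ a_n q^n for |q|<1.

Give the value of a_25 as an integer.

a_25 = 31

d|25:{25,5,1}  Σf=25+5+1=31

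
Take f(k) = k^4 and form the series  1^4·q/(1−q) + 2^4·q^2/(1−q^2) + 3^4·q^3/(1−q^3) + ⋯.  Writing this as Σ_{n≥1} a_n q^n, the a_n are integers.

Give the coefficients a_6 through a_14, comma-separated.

1394, 2402, 4369, 6643, 10642, 14642, 22386, 28562, 40834

d|6:{1,2,3,6}  Σf=1+16+81+1296=1394
[q^7] f(1)=1,f(7)=2401 ⇒ 2402
[q^8] f(8)=4096,f(4)=256,f(2)=16,f(1)=1 ⇒ 4369
d|9:{9,3,1}  Σf=6561+81+1=6643
n=10: 10·1 5·2 2·5 1·10  f→[10000+625+16+1]=10642
[q^11] f(1)=1,f(11)=14641 ⇒ 14642
[q^12] f(1)=1,f(2)=16,f(3)=81,f(4)=256,f(6)=1296,f(12)=20736 ⇒ 22386
d|13:{1,13}  Σf=1+28561=28562
[q^14] f(14)=38416,f(7)=2401,f(2)=16,f(1)=1 ⇒ 40834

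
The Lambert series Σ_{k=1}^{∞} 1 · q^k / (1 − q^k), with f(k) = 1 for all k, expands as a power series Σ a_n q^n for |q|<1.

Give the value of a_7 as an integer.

[q^7] f(7)=1,f(1)=1 ⇒ 2

a_7 = 2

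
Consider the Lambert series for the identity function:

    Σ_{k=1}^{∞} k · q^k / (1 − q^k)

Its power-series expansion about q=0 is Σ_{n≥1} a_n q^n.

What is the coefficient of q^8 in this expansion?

n=8: 8·1 4·2 2·4 1·8  f→[8+4+2+1]=15

a_8 = 15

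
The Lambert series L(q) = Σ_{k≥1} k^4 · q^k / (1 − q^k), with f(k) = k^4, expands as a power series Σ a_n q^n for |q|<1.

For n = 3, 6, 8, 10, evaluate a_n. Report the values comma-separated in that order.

82, 1394, 4369, 10642

n=3: 1·3 3·1  f→[1+81]=82
[q^6] f(6)=1296,f(3)=81,f(2)=16,f(1)=1 ⇒ 1394
d|8:{1,2,4,8}  Σf=1+16+256+4096=4369
[q^10] f(10)=10000,f(5)=625,f(2)=16,f(1)=1 ⇒ 10642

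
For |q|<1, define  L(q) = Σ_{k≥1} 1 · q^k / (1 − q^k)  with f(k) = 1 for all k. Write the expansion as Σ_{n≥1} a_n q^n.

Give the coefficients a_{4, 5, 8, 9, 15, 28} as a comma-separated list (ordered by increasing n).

3, 2, 4, 3, 4, 6

n=4: 4·1 2·2 1·4  f→[1+1+1]=3
[q^5] f(1)=1,f(5)=1 ⇒ 2
n=8: 1·8 2·4 4·2 8·1  f→[1+1+1+1]=4
n=9: 1·9 3·3 9·1  f→[1+1+1]=3
[q^15] f(1)=1,f(3)=1,f(5)=1,f(15)=1 ⇒ 4
n=28: 1·28 2·14 4·7 7·4 14·2 28·1  f→[1+1+1+1+1+1]=6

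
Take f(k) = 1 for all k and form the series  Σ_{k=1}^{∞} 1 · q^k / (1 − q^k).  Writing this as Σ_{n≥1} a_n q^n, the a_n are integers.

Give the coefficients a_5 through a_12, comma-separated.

q^5  k|5↦f(k): 5:1 1:1  a_5=2
[q^6] f(1)=1,f(2)=1,f(3)=1,f(6)=1 ⇒ 4
n=7: 1·7 7·1  f→[1+1]=2
[q^8] f(1)=1,f(2)=1,f(4)=1,f(8)=1 ⇒ 4
n=9: 9·1 3·3 1·9  f→[1+1+1]=3
[q^10] f(1)=1,f(2)=1,f(5)=1,f(10)=1 ⇒ 4
[q^11] f(1)=1,f(11)=1 ⇒ 2
n=12: 1·12 2·6 3·4 4·3 6·2 12·1  f→[1+1+1+1+1+1]=6

2, 4, 2, 4, 3, 4, 2, 6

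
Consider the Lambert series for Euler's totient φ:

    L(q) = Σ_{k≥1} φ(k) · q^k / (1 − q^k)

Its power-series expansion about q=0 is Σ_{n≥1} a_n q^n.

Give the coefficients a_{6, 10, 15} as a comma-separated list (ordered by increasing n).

q^6  k|6↦φ(k): 6:2 3:2 2:1 1:1  a_6=6
d|10:{1,2,5,10}  Σφ=1+1+4+4=10
n=15: 1·15 3·5 5·3 15·1  φ→[1+2+4+8]=15

6, 10, 15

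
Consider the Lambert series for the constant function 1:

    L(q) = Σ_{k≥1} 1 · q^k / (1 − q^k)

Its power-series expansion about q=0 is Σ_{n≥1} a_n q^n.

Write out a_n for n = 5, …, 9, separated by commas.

2, 4, 2, 4, 3

d|5:{1,5}  Σf=1+1=2
n=6: 6·1 3·2 2·3 1·6  f→[1+1+1+1]=4
q^7  k|7↦f(k): 1:1 7:1  a_7=2
d|8:{1,2,4,8}  Σf=1+1+1+1=4
q^9  k|9↦f(k): 9:1 3:1 1:1  a_9=3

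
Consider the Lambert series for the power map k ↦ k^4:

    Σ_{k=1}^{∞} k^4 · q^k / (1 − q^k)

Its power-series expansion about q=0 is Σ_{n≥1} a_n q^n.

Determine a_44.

a_44 = 3997266

d|44:{1,2,4,11,22,44}  Σf=1+16+256+14641+234256+3748096=3997266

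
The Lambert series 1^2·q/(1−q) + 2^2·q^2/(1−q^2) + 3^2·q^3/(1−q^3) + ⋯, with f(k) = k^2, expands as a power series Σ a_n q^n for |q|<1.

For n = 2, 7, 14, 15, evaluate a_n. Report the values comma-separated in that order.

[q^2] f(2)=4,f(1)=1 ⇒ 5
d|7:{1,7}  Σf=1+49=50
d|14:{14,7,2,1}  Σf=196+49+4+1=250
q^15  k|15↦f(k): 1:1 3:9 5:25 15:225  a_15=260

5, 50, 250, 260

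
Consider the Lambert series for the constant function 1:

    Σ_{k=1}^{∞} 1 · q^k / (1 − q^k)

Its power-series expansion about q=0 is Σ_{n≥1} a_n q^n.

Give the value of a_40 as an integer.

d|40:{1,2,4,5,8,10,20,40}  Σf=1+1+1+1+1+1+1+1=8

a_40 = 8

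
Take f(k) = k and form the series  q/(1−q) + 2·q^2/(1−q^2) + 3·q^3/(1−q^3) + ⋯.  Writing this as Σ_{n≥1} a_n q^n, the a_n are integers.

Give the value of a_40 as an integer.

a_40 = 90

d|40:{1,2,4,5,8,10,20,40}  Σf=1+2+4+5+8+10+20+40=90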